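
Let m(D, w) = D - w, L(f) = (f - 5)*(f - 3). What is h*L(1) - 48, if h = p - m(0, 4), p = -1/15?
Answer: -248/15 ≈ -16.533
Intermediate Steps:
p = -1/15 (p = -1*1/15 = -1/15 ≈ -0.066667)
L(f) = (-5 + f)*(-3 + f)
h = 59/15 (h = -1/15 - (0 - 1*4) = -1/15 - (0 - 4) = -1/15 - 1*(-4) = -1/15 + 4 = 59/15 ≈ 3.9333)
h*L(1) - 48 = 59*(15 + 1² - 8*1)/15 - 48 = 59*(15 + 1 - 8)/15 - 48 = (59/15)*8 - 48 = 472/15 - 48 = -248/15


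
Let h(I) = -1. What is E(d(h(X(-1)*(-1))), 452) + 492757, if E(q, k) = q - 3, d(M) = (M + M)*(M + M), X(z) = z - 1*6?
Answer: 492758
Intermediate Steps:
X(z) = -6 + z (X(z) = z - 6 = -6 + z)
d(M) = 4*M² (d(M) = (2*M)*(2*M) = 4*M²)
E(q, k) = -3 + q
E(d(h(X(-1)*(-1))), 452) + 492757 = (-3 + 4*(-1)²) + 492757 = (-3 + 4*1) + 492757 = (-3 + 4) + 492757 = 1 + 492757 = 492758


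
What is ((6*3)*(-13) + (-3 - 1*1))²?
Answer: 56644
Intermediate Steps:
((6*3)*(-13) + (-3 - 1*1))² = (18*(-13) + (-3 - 1))² = (-234 - 4)² = (-238)² = 56644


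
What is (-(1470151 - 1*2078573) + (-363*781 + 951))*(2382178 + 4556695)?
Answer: 2261170544510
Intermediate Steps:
(-(1470151 - 1*2078573) + (-363*781 + 951))*(2382178 + 4556695) = (-(1470151 - 2078573) + (-283503 + 951))*6938873 = (-1*(-608422) - 282552)*6938873 = (608422 - 282552)*6938873 = 325870*6938873 = 2261170544510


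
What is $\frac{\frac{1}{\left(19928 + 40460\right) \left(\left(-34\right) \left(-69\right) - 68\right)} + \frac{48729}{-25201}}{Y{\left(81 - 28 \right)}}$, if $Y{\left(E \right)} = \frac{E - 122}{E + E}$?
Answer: $\frac{355277523693715}{119602769314908} \approx 2.9705$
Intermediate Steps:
$Y{\left(E \right)} = \frac{-122 + E}{2 E}$
$\frac{\frac{1}{\left(19928 + 40460\right) \left(\left(-34\right) \left(-69\right) - 68\right)} + \frac{48729}{-25201}}{Y{\left(81 - 28 \right)}} = \frac{\frac{1}{\left(19928 + 40460\right) \left(\left(-34\right) \left(-69\right) - 68\right)} + \frac{48729}{-25201}}{\frac{1}{2} \frac{1}{81 - 28} \left(-122 + \left(81 - 28\right)\right)} = \frac{\frac{1}{60388 \left(2346 - 68\right)} + 48729 \left(- \frac{1}{25201}\right)}{\frac{1}{2} \frac{1}{81 - 28} \left(-122 + \left(81 - 28\right)\right)} = \frac{\frac{1}{60388 \cdot 2278} - \frac{48729}{25201}}{\frac{1}{2} \cdot \frac{1}{53} \left(-122 + 53\right)} = \frac{\frac{1}{60388} \cdot \frac{1}{2278} - \frac{48729}{25201}}{\frac{1}{2} \cdot \frac{1}{53} \left(-69\right)} = \frac{\frac{1}{137563864} - \frac{48729}{25201}}{- \frac{69}{106}} = \left(- \frac{6703349503655}{3466746936664}\right) \left(- \frac{106}{69}\right) = \frac{355277523693715}{119602769314908}$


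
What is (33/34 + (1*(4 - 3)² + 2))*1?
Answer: 135/34 ≈ 3.9706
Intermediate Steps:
(33/34 + (1*(4 - 3)² + 2))*1 = (33*(1/34) + (1*1² + 2))*1 = (33/34 + (1*1 + 2))*1 = (33/34 + (1 + 2))*1 = (33/34 + 3)*1 = (135/34)*1 = 135/34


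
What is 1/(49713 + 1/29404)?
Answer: 29404/1461761053 ≈ 2.0115e-5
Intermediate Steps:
1/(49713 + 1/29404) = 1/(1461761053/29404) = 29404/1461761053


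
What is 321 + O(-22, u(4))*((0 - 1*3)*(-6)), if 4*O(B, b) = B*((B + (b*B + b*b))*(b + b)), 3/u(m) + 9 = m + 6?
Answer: 47247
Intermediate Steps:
u(m) = 3/(-3 + m) (u(m) = 3/(-9 + (m + 6)) = 3/(-9 + (6 + m)) = 3/(-3 + m))
O(B, b) = B*b*(B + b² + B*b)/2 (O(B, b) = (B*((B + (b*B + b*b))*(b + b)))/4 = (B*((B + (B*b + b²))*(2*b)))/4 = (B*((B + (b² + B*b))*(2*b)))/4 = (B*((B + b² + B*b)*(2*b)))/4 = (B*(2*b*(B + b² + B*b)))/4 = (2*B*b*(B + b² + B*b))/4 = B*b*(B + b² + B*b)/2)
321 + O(-22, u(4))*((0 - 1*3)*(-6)) = 321 + ((½)*(-22)*(3/(-3 + 4))*(-22 + (3/(-3 + 4))² - 66/(-3 + 4)))*((0 - 1*3)*(-6)) = 321 + ((½)*(-22)*(3/1)*(-22 + (3/1)² - 66/1))*((0 - 3)*(-6)) = 321 + ((½)*(-22)*(3*1)*(-22 + (3*1)² - 66))*(-3*(-6)) = 321 + ((½)*(-22)*3*(-22 + 3² - 22*3))*18 = 321 + ((½)*(-22)*3*(-22 + 9 - 66))*18 = 321 + ((½)*(-22)*3*(-79))*18 = 321 + 2607*18 = 321 + 46926 = 47247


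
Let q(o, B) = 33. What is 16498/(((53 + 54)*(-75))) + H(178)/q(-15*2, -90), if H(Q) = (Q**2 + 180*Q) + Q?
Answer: 170756372/88275 ≈ 1934.4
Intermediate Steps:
H(Q) = Q**2 + 181*Q
16498/(((53 + 54)*(-75))) + H(178)/q(-15*2, -90) = 16498/(((53 + 54)*(-75))) + (178*(181 + 178))/33 = 16498/((107*(-75))) + (178*359)*(1/33) = 16498/(-8025) + 63902*(1/33) = 16498*(-1/8025) + 63902/33 = -16498/8025 + 63902/33 = 170756372/88275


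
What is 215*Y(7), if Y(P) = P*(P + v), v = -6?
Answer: 1505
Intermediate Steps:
Y(P) = P*(-6 + P) (Y(P) = P*(P - 6) = P*(-6 + P))
215*Y(7) = 215*(7*(-6 + 7)) = 215*(7*1) = 215*7 = 1505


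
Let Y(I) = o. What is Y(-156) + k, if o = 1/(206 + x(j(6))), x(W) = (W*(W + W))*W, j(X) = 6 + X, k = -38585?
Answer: -141298269/3662 ≈ -38585.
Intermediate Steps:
x(W) = 2*W**3 (x(W) = (W*(2*W))*W = (2*W**2)*W = 2*W**3)
o = 1/3662 (o = 1/(206 + 2*(6 + 6)**3) = 1/(206 + 2*12**3) = 1/(206 + 2*1728) = 1/(206 + 3456) = 1/3662 ≈ 0.00027307)
Y(I) = 1/3662
Y(-156) + k = 1/3662 - 38585 = -141298269/3662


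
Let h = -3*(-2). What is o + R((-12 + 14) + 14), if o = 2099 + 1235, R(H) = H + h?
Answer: 3356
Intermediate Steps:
h = 6
R(H) = 6 + H (R(H) = H + 6 = 6 + H)
o = 3334
o + R((-12 + 14) + 14) = 3334 + (6 + ((-12 + 14) + 14)) = 3334 + (6 + (2 + 14)) = 3334 + (6 + 16) = 3334 + 22 = 3356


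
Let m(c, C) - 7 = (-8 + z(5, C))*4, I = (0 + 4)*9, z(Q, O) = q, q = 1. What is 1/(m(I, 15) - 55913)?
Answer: -1/55934 ≈ -1.7878e-5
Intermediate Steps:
z(Q, O) = 1
I = 36 (I = 4*9 = 36)
m(c, C) = -21 (m(c, C) = 7 + (-8 + 1)*4 = 7 - 7*4 = 7 - 28 = -21)
1/(m(I, 15) - 55913) = 1/(-21 - 55913) = 1/(-55934) = -1/55934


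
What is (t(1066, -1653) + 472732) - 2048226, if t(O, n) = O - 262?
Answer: -1574690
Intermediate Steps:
t(O, n) = -262 + O
(t(1066, -1653) + 472732) - 2048226 = ((-262 + 1066) + 472732) - 2048226 = (804 + 472732) - 2048226 = 473536 - 2048226 = -1574690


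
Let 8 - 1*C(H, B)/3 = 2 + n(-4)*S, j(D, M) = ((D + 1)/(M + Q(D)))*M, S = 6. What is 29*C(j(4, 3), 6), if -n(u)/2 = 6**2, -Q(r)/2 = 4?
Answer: 38106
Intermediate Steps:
Q(r) = -8 (Q(r) = -2*4 = -8)
n(u) = -72 (n(u) = -2*6**2 = -2*36 = -72)
j(D, M) = M*(1 + D)/(-8 + M) (j(D, M) = ((D + 1)/(M - 8))*M = ((1 + D)/(-8 + M))*M = M*(1 + D)/(-8 + M))
C(H, B) = 1314 (C(H, B) = 24 - 3*(2 - 72*6) = 24 - 3*(2 - 432) = 24 - 3*(-430) = 24 + 1290 = 1314)
29*C(j(4, 3), 6) = 29*1314 = 38106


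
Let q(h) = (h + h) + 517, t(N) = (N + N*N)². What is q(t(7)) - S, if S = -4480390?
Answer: 4487179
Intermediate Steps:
t(N) = (N + N²)²
q(h) = 517 + 2*h (q(h) = 2*h + 517 = 517 + 2*h)
q(t(7)) - S = (517 + 2*(7²*(1 + 7)²)) - 1*(-4480390) = (517 + 2*(49*8²)) + 4480390 = (517 + 2*(49*64)) + 4480390 = (517 + 2*3136) + 4480390 = (517 + 6272) + 4480390 = 6789 + 4480390 = 4487179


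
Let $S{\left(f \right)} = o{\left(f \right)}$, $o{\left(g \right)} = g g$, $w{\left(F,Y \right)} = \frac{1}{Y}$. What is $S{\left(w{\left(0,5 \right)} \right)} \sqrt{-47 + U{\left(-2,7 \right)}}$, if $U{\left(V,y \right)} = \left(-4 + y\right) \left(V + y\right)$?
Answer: $\frac{4 i \sqrt{2}}{25} \approx 0.22627 i$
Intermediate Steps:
$o{\left(g \right)} = g^{2}$
$S{\left(f \right)} = f^{2}$
$S{\left(w{\left(0,5 \right)} \right)} \sqrt{-47 + U{\left(-2,7 \right)}} = \left(\frac{1}{5}\right)^{2} \sqrt{-47 - \left(34 - 49\right)} = \frac{\sqrt{-47 + \left(49 + 8 - 28 - 14\right)}}{25} = \frac{\sqrt{-47 + 15}}{25} = \frac{\sqrt{-32}}{25} = \frac{4 i \sqrt{2}}{25}$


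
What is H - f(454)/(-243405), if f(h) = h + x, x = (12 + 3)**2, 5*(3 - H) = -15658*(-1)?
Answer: -761516204/243405 ≈ -3128.6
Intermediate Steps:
H = -15643/5 (H = 3 - (-15658)*(-1)/5 = 3 - 1/5*15658 = 3 - 15658/5 = -15643/5 ≈ -3128.6)
x = 225 (x = 15**2 = 225)
f(h) = 225 + h (f(h) = h + 225 = 225 + h)
H - f(454)/(-243405) = -15643/5 - (225 + 454)/(-243405) = -15643/5 - 679*(-1)/243405 = -15643/5 - 1*(-679/243405) = -15643/5 + 679/243405 = -761516204/243405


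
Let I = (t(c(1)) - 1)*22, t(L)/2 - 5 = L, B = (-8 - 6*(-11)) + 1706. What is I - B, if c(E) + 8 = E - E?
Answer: -1918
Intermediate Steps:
c(E) = -8 (c(E) = -8 + (E - E) = -8 + 0 = -8)
B = 1764 (B = (-8 + 66) + 1706 = 58 + 1706 = 1764)
t(L) = 10 + 2*L
I = -154 (I = ((10 + 2*(-8)) - 1)*22 = ((10 - 16) - 1)*22 = (-6 - 1)*22 = -7*22 = -154)
I - B = -154 - 1*1764 = -154 - 1764 = -1918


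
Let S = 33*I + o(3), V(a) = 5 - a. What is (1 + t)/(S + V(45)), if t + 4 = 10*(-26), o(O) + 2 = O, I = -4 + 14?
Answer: -263/291 ≈ -0.90378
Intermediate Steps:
I = 10
o(O) = -2 + O
S = 331 (S = 33*10 + (-2 + 3) = 330 + 1 = 331)
t = -264 (t = -4 + 10*(-26) = -4 - 260 = -264)
(1 + t)/(S + V(45)) = (1 - 264)/(331 + (5 - 1*45)) = -263/(331 + (5 - 45)) = -263/(331 - 40) = -263/291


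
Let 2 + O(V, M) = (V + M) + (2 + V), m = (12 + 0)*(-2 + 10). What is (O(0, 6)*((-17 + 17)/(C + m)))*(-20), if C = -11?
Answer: 0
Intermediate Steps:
m = 96 (m = 12*8 = 96)
O(V, M) = M + 2*V (O(V, M) = -2 + ((V + M) + (2 + V)) = -2 + ((M + V) + (2 + V)) = -2 + (2 + M + 2*V) = M + 2*V)
(O(0, 6)*((-17 + 17)/(C + m)))*(-20) = ((6 + 2*0)*((-17 + 17)/(-11 + 96)))*(-20) = ((6 + 0)*(0/85))*(-20) = (6*(0*(1/85)))*(-20) = (6*0)*(-20) = 0*(-20) = 0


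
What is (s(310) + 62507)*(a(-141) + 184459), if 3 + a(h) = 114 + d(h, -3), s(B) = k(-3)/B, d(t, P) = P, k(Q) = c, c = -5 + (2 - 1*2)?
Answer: 715277042511/62 ≈ 1.1537e+10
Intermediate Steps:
c = -5 (c = -5 + (2 - 2) = -5 + 0 = -5)
k(Q) = -5
s(B) = -5/B
a(h) = 108 (a(h) = -3 + (114 - 3) = -3 + 111 = 108)
(s(310) + 62507)*(a(-141) + 184459) = (-5/310 + 62507)*(108 + 184459) = (-5*1/310 + 62507)*184567 = (-1/62 + 62507)*184567 = (3875433/62)*184567 = 715277042511/62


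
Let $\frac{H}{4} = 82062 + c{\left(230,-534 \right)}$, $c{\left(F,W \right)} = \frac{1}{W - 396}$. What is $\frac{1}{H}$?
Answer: $\frac{465}{152635318} \approx 3.0465 \cdot 10^{-6}$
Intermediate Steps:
$c{\left(F,W \right)} = \frac{1}{-396 + W}$
$H = \frac{152635318}{465}$ ($H = 4 \left(82062 + \frac{1}{-396 - 534}\right) = 4 \left(82062 + \frac{1}{-930}\right) = 4 \left(82062 - \frac{1}{930}\right) = 4 \cdot \frac{76317659}{930} = \frac{152635318}{465} \approx 3.2825 \cdot 10^{5}$)
$\frac{1}{H} = \frac{1}{\frac{152635318}{465}} = \frac{465}{152635318}$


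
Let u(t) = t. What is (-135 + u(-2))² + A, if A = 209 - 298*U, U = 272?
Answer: -62078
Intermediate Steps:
A = -80847 (A = 209 - 298*272 = 209 - 81056 = -80847)
(-135 + u(-2))² + A = (-135 - 2)² - 80847 = (-137)² - 80847 = 18769 - 80847 = -62078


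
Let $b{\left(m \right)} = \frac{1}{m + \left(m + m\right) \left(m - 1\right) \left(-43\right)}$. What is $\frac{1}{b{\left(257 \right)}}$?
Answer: $-5657855$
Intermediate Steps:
$b{\left(m \right)} = \frac{1}{m - 86 m \left(-1 + m\right)}$ ($b{\left(m \right)} = \frac{1}{m + 2 m \left(-1 + m\right) \left(-43\right)} = \frac{1}{m - 86 m \left(-1 + m\right)}$)
$\frac{1}{b{\left(257 \right)}} = \frac{1}{\left(-1\right) \frac{1}{257} \frac{1}{-87 + 86 \cdot 257}} = \frac{1}{\left(-1\right) \frac{1}{257} \frac{1}{-87 + 22102}} = \frac{1}{\left(-1\right) \frac{1}{257} \cdot \frac{1}{22015}} = \frac{1}{- \frac{1}{5657855}} = -5657855$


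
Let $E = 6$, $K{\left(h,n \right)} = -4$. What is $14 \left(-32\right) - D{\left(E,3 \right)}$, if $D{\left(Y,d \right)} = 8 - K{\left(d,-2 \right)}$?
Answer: $-460$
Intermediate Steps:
$D{\left(Y,d \right)} = 12$ ($D{\left(Y,d \right)} = 8 - -4 = 8 + 4 = 12$)
$14 \left(-32\right) - D{\left(E,3 \right)} = 14 \left(-32\right) - 12 = -448 - 12 = -460$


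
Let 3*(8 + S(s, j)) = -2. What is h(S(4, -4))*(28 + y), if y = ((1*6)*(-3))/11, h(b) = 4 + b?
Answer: -4060/33 ≈ -123.03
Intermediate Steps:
S(s, j) = -26/3 (S(s, j) = -8 + (⅓)*(-2) = -8 - ⅔ = -26/3)
y = -18/11 (y = (6*(-3))*(1/11) = -18*1/11 = -18/11 ≈ -1.6364)
h(S(4, -4))*(28 + y) = (4 - 26/3)*(28 - 18/11) = -14/3*290/11 = -4060/33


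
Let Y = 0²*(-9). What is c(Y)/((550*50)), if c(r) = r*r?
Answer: 0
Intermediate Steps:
Y = 0 (Y = 0*(-9) = 0)
c(r) = r²
c(Y)/((550*50)) = 0²/((550*50)) = 0/27500 = 0*(1/27500) = 0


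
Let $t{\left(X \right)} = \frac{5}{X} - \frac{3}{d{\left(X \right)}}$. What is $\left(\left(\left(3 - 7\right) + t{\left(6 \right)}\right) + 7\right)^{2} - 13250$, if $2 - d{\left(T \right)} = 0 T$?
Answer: $- \frac{119201}{9} \approx -13245.0$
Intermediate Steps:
$d{\left(T \right)} = 2$ ($d{\left(T \right)} = 2 - 0 T = 2 - 0 = 2 + 0 = 2$)
$t{\left(X \right)} = - \frac{3}{2} + \frac{5}{X}$ ($t{\left(X \right)} = \frac{5}{X} - \frac{3}{2} = - \frac{3}{2} + \frac{5}{X}$)
$\left(\left(\left(3 - 7\right) + t{\left(6 \right)}\right) + 7\right)^{2} - 13250 = \left(\left(\left(3 - 7\right) - \left(\frac{3}{2} - \frac{5}{6}\right)\right) + 7\right)^{2} - 13250 = \left(\left(\left(3 - 7\right) + \left(- \frac{3}{2} + 5 \cdot \frac{1}{6}\right)\right) + 7\right)^{2} - 13250 = \left(\left(\left(3 - 7\right) + \left(- \frac{3}{2} + \frac{5}{6}\right)\right) + 7\right)^{2} - 13250 = \left(\left(-4 - \frac{2}{3}\right) + 7\right)^{2} - 13250 = \left(- \frac{14}{3} + 7\right)^{2} - 13250 = \left(\frac{7}{3}\right)^{2} - 13250 = \frac{49}{9} - 13250 = - \frac{119201}{9}$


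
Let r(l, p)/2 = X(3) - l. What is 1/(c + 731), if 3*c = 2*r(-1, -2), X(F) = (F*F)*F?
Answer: 3/2305 ≈ 0.0013015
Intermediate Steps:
X(F) = F³ (X(F) = F²*F = F³)
r(l, p) = 54 - 2*l (r(l, p) = 2*(3³ - l) = 2*(27 - l) = 54 - 2*l)
c = 112/3 (c = (2*(54 - 2*(-1)))/3 = (2*(54 + 2))/3 = (2*56)/3 = (⅓)*112 = 112/3 ≈ 37.333)
1/(c + 731) = 1/(112/3 + 731) = 1/(2305/3) = 3/2305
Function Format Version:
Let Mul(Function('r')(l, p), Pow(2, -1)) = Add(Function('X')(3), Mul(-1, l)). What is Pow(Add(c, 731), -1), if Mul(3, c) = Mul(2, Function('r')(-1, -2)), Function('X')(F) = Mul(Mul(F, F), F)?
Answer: Rational(3, 2305) ≈ 0.0013015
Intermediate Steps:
Function('X')(F) = Pow(F, 3) (Function('X')(F) = Mul(Pow(F, 2), F) = Pow(F, 3))
Function('r')(l, p) = Add(54, Mul(-2, l)) (Function('r')(l, p) = Mul(2, Add(Pow(3, 3), Mul(-1, l))) = Mul(2, Add(27, Mul(-1, l))) = Add(54, Mul(-2, l)))
c = Rational(112, 3) (c = Mul(Rational(1, 3), Mul(2, Add(54, Mul(-2, -1)))) = Mul(Rational(1, 3), Mul(2, Add(54, 2))) = Mul(Rational(1, 3), Mul(2, 56)) = Mul(Rational(1, 3), 112) = Rational(112, 3) ≈ 37.333)
Pow(Add(c, 731), -1) = Pow(Add(Rational(112, 3), 731), -1) = Pow(Rational(2305, 3), -1) = Rational(3, 2305)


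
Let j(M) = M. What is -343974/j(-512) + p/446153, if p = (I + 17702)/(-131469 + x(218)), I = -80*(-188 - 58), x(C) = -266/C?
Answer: 549798221726794733/818366184046336 ≈ 671.82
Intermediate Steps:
I = 19680 (I = -80*(-246) = 19680)
p = -2037319/7165127 (p = (19680 + 17702)/(-131469 - 266/218) = 37382/(-131469 - 266*1/218) = 37382/(-131469 - 133/109) = 37382/(-14330254/109) = 37382*(-109/14330254) = -2037319/7165127 ≈ -0.28434)
-343974/j(-512) + p/446153 = -343974/(-512) - 2037319/7165127/446153 = -343974*(-1/512) - 2037319/7165127*1/446153 = 171987/256 - 2037319/3196742906431 = 549798221726794733/818366184046336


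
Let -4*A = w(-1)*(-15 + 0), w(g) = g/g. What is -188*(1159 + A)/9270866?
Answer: -218597/9270866 ≈ -0.023579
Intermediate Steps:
w(g) = 1
A = 15/4 (A = -(-15 + 0)/4 = -(-15)/4 = -¼*(-15) = 15/4 ≈ 3.7500)
-188*(1159 + A)/9270866 = -188*(1159 + 15/4)/9270866 = -188*4651/4*(1/9270866) = -218597*1/9270866 = -218597/9270866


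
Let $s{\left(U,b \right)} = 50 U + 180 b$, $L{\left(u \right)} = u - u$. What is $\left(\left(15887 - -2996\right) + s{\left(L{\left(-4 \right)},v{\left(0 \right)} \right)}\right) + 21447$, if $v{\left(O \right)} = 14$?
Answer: $42850$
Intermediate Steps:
$L{\left(u \right)} = 0$
$\left(\left(15887 - -2996\right) + s{\left(L{\left(-4 \right)},v{\left(0 \right)} \right)}\right) + 21447 = \left(\left(15887 - -2996\right) + \left(50 \cdot 0 + 180 \cdot 14\right)\right) + 21447 = \left(\left(15887 + 2996\right) + \left(0 + 2520\right)\right) + 21447 = \left(18883 + 2520\right) + 21447 = 21403 + 21447 = 42850$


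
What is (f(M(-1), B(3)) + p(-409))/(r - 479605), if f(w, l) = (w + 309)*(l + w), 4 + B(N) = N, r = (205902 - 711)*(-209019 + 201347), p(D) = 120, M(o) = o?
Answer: 496/1574704957 ≈ 3.1498e-7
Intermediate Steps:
r = -1574225352 (r = 205191*(-7672) = -1574225352)
B(N) = -4 + N
f(w, l) = (309 + w)*(l + w)
(f(M(-1), B(3)) + p(-409))/(r - 479605) = (((-1)² + 309*(-4 + 3) + 309*(-1) + (-4 + 3)*(-1)) + 120)/(-1574225352 - 479605) = ((1 + 309*(-1) - 309 - 1*(-1)) + 120)/(-1574704957) = ((1 - 309 - 309 + 1) + 120)*(-1/1574704957) = (-616 + 120)*(-1/1574704957) = -496*(-1/1574704957) = 496/1574704957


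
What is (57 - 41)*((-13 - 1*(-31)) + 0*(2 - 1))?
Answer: 288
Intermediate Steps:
(57 - 41)*((-13 - 1*(-31)) + 0*(2 - 1)) = 16*((-13 + 31) + 0*1) = 16*(18 + 0) = 16*18 = 288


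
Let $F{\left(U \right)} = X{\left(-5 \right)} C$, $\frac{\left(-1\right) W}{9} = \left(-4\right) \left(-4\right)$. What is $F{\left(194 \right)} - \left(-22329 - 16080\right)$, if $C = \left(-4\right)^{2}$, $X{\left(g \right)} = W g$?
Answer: $49929$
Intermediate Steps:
$W = -144$ ($W = - 9 \left(\left(-4\right) \left(-4\right)\right) = \left(-9\right) 16 = -144$)
$X{\left(g \right)} = - 144 g$
$C = 16$
$F{\left(U \right)} = 11520$ ($F{\left(U \right)} = \left(-144\right) \left(-5\right) 16 = 720 \cdot 16 = 11520$)
$F{\left(194 \right)} - \left(-22329 - 16080\right) = 11520 - \left(-22329 - 16080\right) = 11520 - -38409 = 11520 + 38409 = 49929$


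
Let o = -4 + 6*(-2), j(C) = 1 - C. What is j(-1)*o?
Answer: -32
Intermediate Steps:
o = -16 (o = -4 - 12 = -16)
j(-1)*o = (1 - 1*(-1))*(-16) = (1 + 1)*(-16) = 2*(-16) = -32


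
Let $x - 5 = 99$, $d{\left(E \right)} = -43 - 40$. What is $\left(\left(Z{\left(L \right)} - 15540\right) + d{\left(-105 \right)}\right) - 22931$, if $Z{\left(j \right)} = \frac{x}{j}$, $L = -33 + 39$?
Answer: $- \frac{115610}{3} \approx -38537.0$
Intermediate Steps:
$d{\left(E \right)} = -83$
$L = 6$
$x = 104$ ($x = 5 + 99 = 104$)
$Z{\left(j \right)} = \frac{104}{j}$
$\left(\left(Z{\left(L \right)} - 15540\right) + d{\left(-105 \right)}\right) - 22931 = \left(\left(\frac{104}{6} - 15540\right) - 83\right) - 22931 = \left(\left(104 \cdot \frac{1}{6} - 15540\right) - 83\right) - 22931 = \left(\left(\frac{52}{3} - 15540\right) - 83\right) - 22931 = \left(- \frac{46568}{3} - 83\right) - 22931 = - \frac{46817}{3} - 22931 = - \frac{115610}{3}$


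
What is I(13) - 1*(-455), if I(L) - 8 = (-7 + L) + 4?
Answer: 473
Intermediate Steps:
I(L) = 5 + L (I(L) = 8 + ((-7 + L) + 4) = 8 + (-3 + L) = 5 + L)
I(13) - 1*(-455) = (5 + 13) - 1*(-455) = 18 + 455 = 473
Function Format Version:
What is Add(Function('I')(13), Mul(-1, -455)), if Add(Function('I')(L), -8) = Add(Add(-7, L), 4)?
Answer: 473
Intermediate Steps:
Function('I')(L) = Add(5, L) (Function('I')(L) = Add(8, Add(Add(-7, L), 4)) = Add(8, Add(-3, L)) = Add(5, L))
Add(Function('I')(13), Mul(-1, -455)) = Add(Add(5, 13), Mul(-1, -455)) = Add(18, 455) = 473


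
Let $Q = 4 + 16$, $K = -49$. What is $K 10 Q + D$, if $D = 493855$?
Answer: $484055$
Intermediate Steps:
$Q = 20$
$K 10 Q + D = \left(-49\right) 10 \cdot 20 + 493855 = \left(-490\right) 20 + 493855 = -9800 + 493855 = 484055$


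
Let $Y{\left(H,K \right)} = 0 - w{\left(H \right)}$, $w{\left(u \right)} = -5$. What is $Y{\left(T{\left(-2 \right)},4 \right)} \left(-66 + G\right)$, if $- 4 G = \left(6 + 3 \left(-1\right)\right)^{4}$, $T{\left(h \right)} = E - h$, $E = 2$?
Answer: $- \frac{1725}{4} \approx -431.25$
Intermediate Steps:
$T{\left(h \right)} = 2 - h$
$Y{\left(H,K \right)} = 5$ ($Y{\left(H,K \right)} = 0 - -5 = 0 + 5 = 5$)
$G = - \frac{81}{4}$ ($G = - \frac{\left(6 + 3 \left(-1\right)\right)^{4}}{4} = - \frac{\left(6 - 3\right)^{4}}{4} = - \frac{3^{4}}{4} = \left(- \frac{1}{4}\right) 81 = - \frac{81}{4} \approx -20.25$)
$Y{\left(T{\left(-2 \right)},4 \right)} \left(-66 + G\right) = 5 \left(-66 - \frac{81}{4}\right) = 5 \left(- \frac{345}{4}\right) = - \frac{1725}{4}$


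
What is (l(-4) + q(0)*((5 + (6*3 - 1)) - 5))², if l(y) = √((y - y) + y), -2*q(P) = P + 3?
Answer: 2585/4 - 102*I ≈ 646.25 - 102.0*I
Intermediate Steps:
q(P) = -3/2 - P/2 (q(P) = -(P + 3)/2 = -(3 + P)/2 = -3/2 - P/2)
l(y) = √y (l(y) = √(0 + y) = √y)
(l(-4) + q(0)*((5 + (6*3 - 1)) - 5))² = (√(-4) + (-3/2 - ½*0)*((5 + (6*3 - 1)) - 5))² = (2*I + (-3/2 + 0)*((5 + (18 - 1)) - 5))² = (2*I - 3*((5 + 17) - 5)/2)² = (2*I - 3*(22 - 5)/2)² = (2*I - 3/2*17)² = (2*I - 51/2)² = (-51/2 + 2*I)²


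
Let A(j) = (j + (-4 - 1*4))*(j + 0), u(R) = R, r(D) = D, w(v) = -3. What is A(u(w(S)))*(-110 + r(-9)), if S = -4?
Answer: -3927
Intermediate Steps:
A(j) = j*(-8 + j) (A(j) = (j + (-4 - 4))*j = (j - 8)*j = (-8 + j)*j = j*(-8 + j))
A(u(w(S)))*(-110 + r(-9)) = (-3*(-8 - 3))*(-110 - 9) = -3*(-11)*(-119) = 33*(-119) = -3927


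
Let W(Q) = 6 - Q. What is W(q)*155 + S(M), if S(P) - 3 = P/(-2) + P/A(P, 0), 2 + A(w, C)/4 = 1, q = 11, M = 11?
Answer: -3121/4 ≈ -780.25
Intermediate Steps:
A(w, C) = -4 (A(w, C) = -8 + 4*1 = -8 + 4 = -4)
S(P) = 3 - 3*P/4 (S(P) = 3 + (P/(-2) + P/(-4)) = 3 + (P*(-1/2) + P*(-1/4)) = 3 + (-P/2 - P/4) = 3 - 3*P/4)
W(q)*155 + S(M) = (6 - 1*11)*155 + (3 - 3/4*11) = (6 - 11)*155 + (3 - 33/4) = -5*155 - 21/4 = -775 - 21/4 = -3121/4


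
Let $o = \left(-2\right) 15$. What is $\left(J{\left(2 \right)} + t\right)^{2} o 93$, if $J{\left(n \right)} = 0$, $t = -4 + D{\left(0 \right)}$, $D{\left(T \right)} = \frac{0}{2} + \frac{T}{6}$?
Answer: $-44640$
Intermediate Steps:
$D{\left(T \right)} = \frac{T}{6}$ ($D{\left(T \right)} = 0 \cdot \frac{1}{2} + T \frac{1}{6} = 0 + \frac{T}{6} = \frac{T}{6}$)
$t = -4$ ($t = -4 + \frac{1}{6} \cdot 0 = -4 + 0 = -4$)
$o = -30$
$\left(J{\left(2 \right)} + t\right)^{2} o 93 = \left(0 - 4\right)^{2} \left(-30\right) 93 = \left(-4\right)^{2} \left(-30\right) 93 = 16 \left(-30\right) 93 = \left(-480\right) 93 = -44640$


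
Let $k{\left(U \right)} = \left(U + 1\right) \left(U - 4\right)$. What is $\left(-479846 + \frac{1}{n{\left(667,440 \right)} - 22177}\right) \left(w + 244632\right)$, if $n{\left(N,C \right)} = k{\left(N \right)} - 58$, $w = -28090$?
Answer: $- \frac{43708296784556726}{420649} \approx -1.0391 \cdot 10^{11}$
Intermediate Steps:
$k{\left(U \right)} = \left(1 + U\right) \left(-4 + U\right)$ ($k{\left(U \right)} = \left(1 + U\right) \left(U - 4\right) = \left(1 + U\right) \left(-4 + U\right)$)
$n{\left(N,C \right)} = -62 + N^{2} - 3 N$ ($n{\left(N,C \right)} = \left(-4 + N^{2} - 3 N\right) - 58 = -62 + N^{2} - 3 N$)
$\left(-479846 + \frac{1}{n{\left(667,440 \right)} - 22177}\right) \left(w + 244632\right) = \left(-479846 + \frac{1}{\left(-62 + 667^{2} - 2001\right) - 22177}\right) \left(-28090 + 244632\right) = \left(-479846 + \frac{1}{\left(-62 + 444889 - 2001\right) - 22177}\right) 216542 = \left(-479846 + \frac{1}{442826 - 22177}\right) 216542 = \left(-479846 + \frac{1}{420649}\right) 216542 = \left(- \frac{201846740053}{420649}\right) 216542 = - \frac{43708296784556726}{420649}$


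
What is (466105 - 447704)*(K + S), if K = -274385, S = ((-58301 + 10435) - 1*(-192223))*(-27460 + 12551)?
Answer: -39608021816098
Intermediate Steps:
S = -2152218513 (S = (-47866 + 192223)*(-14909) = 144357*(-14909) = -2152218513)
(466105 - 447704)*(K + S) = (466105 - 447704)*(-274385 - 2152218513) = 18401*(-2152492898) = -39608021816098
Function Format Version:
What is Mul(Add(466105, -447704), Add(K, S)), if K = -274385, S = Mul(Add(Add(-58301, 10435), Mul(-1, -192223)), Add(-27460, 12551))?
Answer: -39608021816098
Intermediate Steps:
S = -2152218513 (S = Mul(Add(-47866, 192223), -14909) = Mul(144357, -14909) = -2152218513)
Mul(Add(466105, -447704), Add(K, S)) = Mul(Add(466105, -447704), Add(-274385, -2152218513)) = Mul(18401, -2152492898) = -39608021816098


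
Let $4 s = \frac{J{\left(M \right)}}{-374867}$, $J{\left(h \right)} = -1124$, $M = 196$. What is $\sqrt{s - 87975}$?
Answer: $\frac{2 i \sqrt{3090677579900537}}{374867} \approx 296.61 i$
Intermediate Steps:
$s = \frac{281}{374867}$ ($s = \frac{\left(-1124\right) \frac{1}{-374867}}{4} = \frac{\left(-1124\right) \left(- \frac{1}{374867}\right)}{4} = \frac{1}{4} \cdot \frac{1124}{374867} = \frac{281}{374867} \approx 0.0007496$)
$\sqrt{s - 87975} = \sqrt{\frac{281}{374867} - 87975} = \sqrt{- \frac{32978924044}{374867}} = \frac{2 i \sqrt{3090677579900537}}{374867}$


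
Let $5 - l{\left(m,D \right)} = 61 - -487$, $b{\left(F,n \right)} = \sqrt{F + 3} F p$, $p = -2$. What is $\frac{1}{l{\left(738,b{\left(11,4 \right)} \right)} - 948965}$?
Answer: $- \frac{1}{949508} \approx -1.0532 \cdot 10^{-6}$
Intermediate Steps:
$b{\left(F,n \right)} = - 2 F \sqrt{3 + F}$ ($b{\left(F,n \right)} = \sqrt{F + 3} F \left(-2\right) = \sqrt{3 + F} F \left(-2\right) = F \sqrt{3 + F} \left(-2\right) = - 2 F \sqrt{3 + F}$)
$l{\left(m,D \right)} = -543$ ($l{\left(m,D \right)} = 5 - \left(61 - -487\right) = 5 - \left(61 + 487\right) = 5 - 548 = -543$)
$\frac{1}{l{\left(738,b{\left(11,4 \right)} \right)} - 948965} = \frac{1}{-543 - 948965} = \frac{1}{-949508} = - \frac{1}{949508}$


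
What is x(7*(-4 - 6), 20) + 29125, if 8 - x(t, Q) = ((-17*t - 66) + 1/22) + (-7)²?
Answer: 615119/22 ≈ 27960.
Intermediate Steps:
x(t, Q) = 549/22 + 17*t (x(t, Q) = 8 - (((-17*t - 66) + 1/22) + (-7)²) = 8 - (((-66 - 17*t) + 1/22) + 49) = 8 - ((-1451/22 - 17*t) + 49) = 8 - (-373/22 - 17*t) = 8 + (373/22 + 17*t) = 549/22 + 17*t)
x(7*(-4 - 6), 20) + 29125 = (549/22 + 17*(7*(-4 - 6))) + 29125 = (549/22 + 17*(7*(-10))) + 29125 = (549/22 + 17*(-70)) + 29125 = (549/22 - 1190) + 29125 = -25631/22 + 29125 = 615119/22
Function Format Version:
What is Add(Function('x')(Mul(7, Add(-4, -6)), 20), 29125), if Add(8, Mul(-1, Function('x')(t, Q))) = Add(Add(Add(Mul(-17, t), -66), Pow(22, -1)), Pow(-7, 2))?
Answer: Rational(615119, 22) ≈ 27960.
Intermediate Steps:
Function('x')(t, Q) = Add(Rational(549, 22), Mul(17, t)) (Function('x')(t, Q) = Add(8, Mul(-1, Add(Add(Add(Mul(-17, t), -66), Pow(22, -1)), Pow(-7, 2)))) = Add(8, Mul(-1, Add(Add(Add(-66, Mul(-17, t)), Rational(1, 22)), 49))) = Add(8, Mul(-1, Add(Add(Rational(-1451, 22), Mul(-17, t)), 49))) = Add(8, Mul(-1, Add(Rational(-373, 22), Mul(-17, t)))) = Add(8, Add(Rational(373, 22), Mul(17, t))) = Add(Rational(549, 22), Mul(17, t)))
Add(Function('x')(Mul(7, Add(-4, -6)), 20), 29125) = Add(Add(Rational(549, 22), Mul(17, Mul(7, Add(-4, -6)))), 29125) = Add(Add(Rational(549, 22), Mul(17, Mul(7, -10))), 29125) = Add(Add(Rational(549, 22), Mul(17, -70)), 29125) = Add(Add(Rational(549, 22), -1190), 29125) = Add(Rational(-25631, 22), 29125) = Rational(615119, 22)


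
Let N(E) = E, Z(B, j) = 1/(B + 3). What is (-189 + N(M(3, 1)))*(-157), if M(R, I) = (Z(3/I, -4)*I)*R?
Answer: 59189/2 ≈ 29595.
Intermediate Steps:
Z(B, j) = 1/(3 + B)
M(R, I) = I*R/(3 + 3/I) (M(R, I) = (I/(3 + 3/I))*R = I*R/(3 + 3/I))
(-189 + N(M(3, 1)))*(-157) = (-189 + (⅓)*3*1²/(1 + 1))*(-157) = (-189 + (⅓)*3*1/2)*(-157) = (-189 + (⅓)*3*1*(½))*(-157) = (-189 + ½)*(-157) = -377/2*(-157) = 59189/2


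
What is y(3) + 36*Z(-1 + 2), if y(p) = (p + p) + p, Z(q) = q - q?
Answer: 9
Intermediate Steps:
Z(q) = 0
y(p) = 3*p (y(p) = 2*p + p = 3*p)
y(3) + 36*Z(-1 + 2) = 3*3 + 36*0 = 9 + 0 = 9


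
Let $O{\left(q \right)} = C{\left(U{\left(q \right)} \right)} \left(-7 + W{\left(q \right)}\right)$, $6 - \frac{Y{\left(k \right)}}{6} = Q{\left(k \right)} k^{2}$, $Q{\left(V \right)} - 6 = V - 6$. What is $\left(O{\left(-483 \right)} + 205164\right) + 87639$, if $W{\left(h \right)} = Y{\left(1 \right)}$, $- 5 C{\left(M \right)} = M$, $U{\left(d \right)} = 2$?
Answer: $\frac{1463969}{5} \approx 2.9279 \cdot 10^{5}$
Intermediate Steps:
$Q{\left(V \right)} = V$ ($Q{\left(V \right)} = 6 + \left(V - 6\right) = 6 + \left(-6 + V\right) = V$)
$Y{\left(k \right)} = 36 - 6 k^{3}$ ($Y{\left(k \right)} = 36 - 6 k k^{2} = 36 - 6 k^{3}$)
$C{\left(M \right)} = - \frac{M}{5}$
$W{\left(h \right)} = 30$ ($W{\left(h \right)} = 36 - 6 \cdot 1^{3} = 36 - 6 = 30$)
$O{\left(q \right)} = - \frac{46}{5}$ ($O{\left(q \right)} = \left(- \frac{1}{5}\right) 2 \left(-7 + 30\right) = \left(- \frac{2}{5}\right) 23 = - \frac{46}{5}$)
$\left(O{\left(-483 \right)} + 205164\right) + 87639 = \left(- \frac{46}{5} + 205164\right) + 87639 = \frac{1025774}{5} + 87639 = \frac{1463969}{5}$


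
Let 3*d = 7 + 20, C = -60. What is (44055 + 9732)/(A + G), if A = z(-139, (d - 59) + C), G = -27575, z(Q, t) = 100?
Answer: -53787/27475 ≈ -1.9577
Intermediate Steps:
d = 9 (d = (7 + 20)/3 = (1/3)*27 = 9)
A = 100
(44055 + 9732)/(A + G) = (44055 + 9732)/(100 - 27575) = 53787/(-27475) = 53787*(-1/27475) = -53787/27475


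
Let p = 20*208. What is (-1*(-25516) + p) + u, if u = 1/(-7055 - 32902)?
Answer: 1185763931/39957 ≈ 29676.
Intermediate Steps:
u = -1/39957 (u = 1/(-39957) = -1/39957 ≈ -2.5027e-5)
p = 4160
(-1*(-25516) + p) + u = (-1*(-25516) + 4160) - 1/39957 = (25516 + 4160) - 1/39957 = 29676 - 1/39957 = 1185763931/39957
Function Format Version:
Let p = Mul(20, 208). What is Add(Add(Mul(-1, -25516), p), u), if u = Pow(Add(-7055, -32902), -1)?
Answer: Rational(1185763931, 39957) ≈ 29676.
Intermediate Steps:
u = Rational(-1, 39957) (u = Pow(-39957, -1) = Rational(-1, 39957) ≈ -2.5027e-5)
p = 4160
Add(Add(Mul(-1, -25516), p), u) = Add(Add(Mul(-1, -25516), 4160), Rational(-1, 39957)) = Add(Add(25516, 4160), Rational(-1, 39957)) = Add(29676, Rational(-1, 39957)) = Rational(1185763931, 39957)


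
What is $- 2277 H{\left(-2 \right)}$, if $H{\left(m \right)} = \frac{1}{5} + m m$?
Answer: $- \frac{47817}{5} \approx -9563.4$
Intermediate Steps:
$H{\left(m \right)} = \frac{1}{5} + m^{2}$
$- 2277 H{\left(-2 \right)} = - 2277 \left(\frac{1}{5} + \left(-2\right)^{2}\right) = - 2277 \left(\frac{1}{5} + 4\right) = \left(-2277\right) \frac{21}{5} = - \frac{47817}{5}$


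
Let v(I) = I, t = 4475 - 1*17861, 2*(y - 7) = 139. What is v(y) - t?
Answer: 26925/2 ≈ 13463.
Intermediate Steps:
y = 153/2 (y = 7 + (½)*139 = 7 + 139/2 = 153/2 ≈ 76.500)
t = -13386 (t = 4475 - 17861 = -13386)
v(y) - t = 153/2 - 1*(-13386) = 153/2 + 13386 = 26925/2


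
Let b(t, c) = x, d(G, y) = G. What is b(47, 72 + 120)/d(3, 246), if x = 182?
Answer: 182/3 ≈ 60.667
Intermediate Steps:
b(t, c) = 182
b(47, 72 + 120)/d(3, 246) = 182/3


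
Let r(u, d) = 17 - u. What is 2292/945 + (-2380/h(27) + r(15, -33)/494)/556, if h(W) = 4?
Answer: 14656997/10814895 ≈ 1.3553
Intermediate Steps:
2292/945 + (-2380/h(27) + r(15, -33)/494)/556 = 2292/945 + (-2380/4 + (17 - 1*15)/494)/556 = 2292*(1/945) + (-2380*¼ + (17 - 15)*(1/494))*(1/556) = 764/315 + (-595 + 2*(1/494))*(1/556) = 764/315 + (-595 + 1/247)*(1/556) = 764/315 - 146964/247*1/556 = 764/315 - 36741/34333 = 14656997/10814895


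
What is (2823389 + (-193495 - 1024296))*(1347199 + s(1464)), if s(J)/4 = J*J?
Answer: 15928147104034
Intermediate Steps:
s(J) = 4*J**2 (s(J) = 4*(J*J) = 4*J**2)
(2823389 + (-193495 - 1024296))*(1347199 + s(1464)) = (2823389 + (-193495 - 1024296))*(1347199 + 4*1464**2) = (2823389 - 1217791)*(1347199 + 4*2143296) = 1605598*(1347199 + 8573184) = 1605598*9920383 = 15928147104034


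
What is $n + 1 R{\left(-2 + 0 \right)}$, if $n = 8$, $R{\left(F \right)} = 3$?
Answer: $11$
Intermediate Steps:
$n + 1 R{\left(-2 + 0 \right)} = 8 + 1 \cdot 3 = 8 + 3 = 11$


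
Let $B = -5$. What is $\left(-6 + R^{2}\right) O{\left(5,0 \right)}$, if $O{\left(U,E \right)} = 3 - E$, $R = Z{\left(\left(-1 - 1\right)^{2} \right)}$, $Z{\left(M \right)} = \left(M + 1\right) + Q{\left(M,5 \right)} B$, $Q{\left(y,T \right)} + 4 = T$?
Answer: $-18$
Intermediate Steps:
$Q{\left(y,T \right)} = -4 + T$
$Z{\left(M \right)} = -4 + M$ ($Z{\left(M \right)} = \left(M + 1\right) + \left(-4 + 5\right) \left(-5\right) = \left(1 + M\right) + 1 \left(-5\right) = \left(1 + M\right) - 5 = -4 + M$)
$R = 0$ ($R = -4 + \left(-1 - 1\right)^{2} = -4 + \left(-2\right)^{2} = -4 + 4 = 0$)
$\left(-6 + R^{2}\right) O{\left(5,0 \right)} = \left(-6 + 0^{2}\right) \left(3 - 0\right) = \left(-6 + 0\right) \left(3 + 0\right) = \left(-6\right) 3 = -18$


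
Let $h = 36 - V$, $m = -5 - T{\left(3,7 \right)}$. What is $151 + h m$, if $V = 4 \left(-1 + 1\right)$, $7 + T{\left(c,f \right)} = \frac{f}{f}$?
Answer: $187$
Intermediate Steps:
$T{\left(c,f \right)} = -6$ ($T{\left(c,f \right)} = -7 + \frac{f}{f} = -7 + 1 = -6$)
$V = 0$ ($V = 4 \cdot 0 = 0$)
$m = 1$ ($m = -5 - -6 = -5 + 6 = 1$)
$h = 36$ ($h = 36 - 0 = 36 + 0 = 36$)
$151 + h m = 151 + 36 \cdot 1 = 151 + 36 = 187$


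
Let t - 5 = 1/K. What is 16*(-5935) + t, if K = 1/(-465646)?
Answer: -560601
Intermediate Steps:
K = -1/465646 ≈ -2.1476e-6
t = -465641 (t = 5 + 1/(-1/465646) = 5 - 465646 = -465641)
16*(-5935) + t = 16*(-5935) - 465641 = -94960 - 465641 = -560601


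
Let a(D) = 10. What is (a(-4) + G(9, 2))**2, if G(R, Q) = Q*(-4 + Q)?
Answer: 36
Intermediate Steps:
(a(-4) + G(9, 2))**2 = (10 + 2*(-4 + 2))**2 = (10 + 2*(-2))**2 = (10 - 4)**2 = 6**2 = 36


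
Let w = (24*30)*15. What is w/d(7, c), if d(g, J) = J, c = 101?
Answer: 10800/101 ≈ 106.93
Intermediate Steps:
w = 10800 (w = 720*15 = 10800)
w/d(7, c) = 10800/101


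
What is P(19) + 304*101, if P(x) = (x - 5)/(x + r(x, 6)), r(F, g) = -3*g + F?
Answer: 307047/10 ≈ 30705.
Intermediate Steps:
r(F, g) = F - 3*g
P(x) = (-5 + x)/(-18 + 2*x) (P(x) = (x - 5)/(x + (x - 3*6)) = (-5 + x)/(x + (x - 18)) = (-5 + x)/(x + (-18 + x)) = (-5 + x)/(-18 + 2*x))
P(19) + 304*101 = (-5 + 19)/(2*(-9 + 19)) + 304*101 = (½)*14/10 + 30704 = (½)*(⅒)*14 + 30704 = 7/10 + 30704 = 307047/10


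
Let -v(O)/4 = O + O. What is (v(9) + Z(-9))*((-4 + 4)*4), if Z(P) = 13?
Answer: 0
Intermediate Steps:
v(O) = -8*O (v(O) = -4*(O + O) = -8*O)
(v(9) + Z(-9))*((-4 + 4)*4) = (-8*9 + 13)*((-4 + 4)*4) = (-72 + 13)*(0*4) = -59*0 = 0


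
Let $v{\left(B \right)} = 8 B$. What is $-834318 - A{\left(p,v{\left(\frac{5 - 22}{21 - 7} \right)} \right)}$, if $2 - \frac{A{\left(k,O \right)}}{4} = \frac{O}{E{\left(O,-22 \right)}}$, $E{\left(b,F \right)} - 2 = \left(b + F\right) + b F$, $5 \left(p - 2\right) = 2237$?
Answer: $- \frac{134326520}{161} \approx -8.3433 \cdot 10^{5}$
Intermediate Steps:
$p = \frac{2247}{5}$ ($p = 2 + \frac{1}{5} \cdot 2237 = 2 + \frac{2237}{5} = \frac{2247}{5} \approx 449.4$)
$E{\left(b,F \right)} = 2 + F + b + F b$ ($E{\left(b,F \right)} = 2 + \left(\left(b + F\right) + b F\right) = 2 + \left(\left(F + b\right) + F b\right) = 2 + \left(F + b + F b\right) = 2 + F + b + F b$)
$A{\left(k,O \right)} = 8 - \frac{4 O}{-20 - 21 O}$ ($A{\left(k,O \right)} = 8 - 4 \frac{O}{2 - 22 + O - 22 O} = 8 - 4 \frac{O}{-20 - 21 O} = 8 - \frac{4 O}{-20 - 21 O}$)
$-834318 - A{\left(p,v{\left(\frac{5 - 22}{21 - 7} \right)} \right)} = -834318 - \frac{4 \left(40 + 43 \cdot 8 \frac{5 - 22}{21 - 7}\right)}{20 + 21 \cdot 8 \frac{5 - 22}{21 - 7}} = -834318 - \frac{4 \left(40 + 43 \cdot 8 \left(- \frac{17}{14}\right)\right)}{20 + 21 \cdot 8 \left(- \frac{17}{14}\right)} = -834318 - \frac{4 \left(40 + 43 \left(- \frac{68}{7}\right)\right)}{20 + 21 \left(- \frac{68}{7}\right)} = -834318 - \frac{4 \left(40 - \frac{2924}{7}\right)}{20 - 204} = -834318 - 4 \frac{1}{-184} \left(- \frac{2644}{7}\right) = -834318 - 4 \left(- \frac{1}{184}\right) \left(- \frac{2644}{7}\right) = -834318 - \frac{1322}{161} = - \frac{134326520}{161}$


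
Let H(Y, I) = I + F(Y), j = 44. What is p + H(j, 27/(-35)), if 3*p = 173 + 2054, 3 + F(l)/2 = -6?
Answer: 75974/105 ≈ 723.56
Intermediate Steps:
F(l) = -18 (F(l) = -6 + 2*(-6) = -6 - 12 = -18)
H(Y, I) = -18 + I (H(Y, I) = I - 18 = -18 + I)
p = 2227/3 (p = (173 + 2054)/3 = (1/3)*2227 = 2227/3 ≈ 742.33)
p + H(j, 27/(-35)) = 2227/3 + (-18 + 27/(-35)) = 2227/3 + (-18 + 27*(-1/35)) = 2227/3 + (-18 - 27/35) = 2227/3 - 657/35 = 75974/105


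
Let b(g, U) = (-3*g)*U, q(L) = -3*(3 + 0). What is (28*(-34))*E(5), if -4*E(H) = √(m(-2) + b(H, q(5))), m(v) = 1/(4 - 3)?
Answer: 476*√34 ≈ 2775.5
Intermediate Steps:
q(L) = -9 (q(L) = -3*3 = -9)
b(g, U) = -3*U*g
m(v) = 1 (m(v) = 1/1 = 1)
E(H) = -√(1 + 27*H)/4 (E(H) = -√(1 - 3*(-9)*H)/4 = -√(1 + 27*H)/4)
(28*(-34))*E(5) = (28*(-34))*(-√(1 + 27*5)/4) = -(-238)*√(1 + 135) = -(-238)*√136 = -(-238)*2*√34 = -(-476)*√34 = 476*√34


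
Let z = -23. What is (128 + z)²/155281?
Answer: 225/3169 ≈ 0.071000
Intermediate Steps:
(128 + z)²/155281 = (128 - 23)²/155281 = 105²*(1/155281) = 11025*(1/155281) = 225/3169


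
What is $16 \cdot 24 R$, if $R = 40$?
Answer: $15360$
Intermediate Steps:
$16 \cdot 24 R = 16 \cdot 24 \cdot 40 = 384 \cdot 40 = 15360$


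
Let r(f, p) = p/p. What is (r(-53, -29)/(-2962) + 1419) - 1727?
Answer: -912297/2962 ≈ -308.00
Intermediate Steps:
r(f, p) = 1
(r(-53, -29)/(-2962) + 1419) - 1727 = (1/(-2962) + 1419) - 1727 = (1*(-1/2962) + 1419) - 1727 = (-1/2962 + 1419) - 1727 = 4203077/2962 - 1727 = -912297/2962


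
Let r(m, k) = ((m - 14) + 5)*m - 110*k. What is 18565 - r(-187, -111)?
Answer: -30297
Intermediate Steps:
r(m, k) = -110*k + m*(-9 + m) (r(m, k) = ((-14 + m) + 5)*m - 110*k = (-9 + m)*m - 110*k = m*(-9 + m) - 110*k = -110*k + m*(-9 + m))
18565 - r(-187, -111) = 18565 - ((-187)² - 110*(-111) - 9*(-187)) = 18565 - (34969 + 12210 + 1683) = 18565 - 1*48862 = 18565 - 48862 = -30297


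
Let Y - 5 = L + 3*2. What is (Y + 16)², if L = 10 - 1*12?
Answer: 625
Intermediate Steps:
L = -2 (L = 10 - 12 = -2)
Y = 9 (Y = 5 + (-2 + 3*2) = 5 + (-2 + 6) = 5 + 4 = 9)
(Y + 16)² = (9 + 16)² = 25² = 625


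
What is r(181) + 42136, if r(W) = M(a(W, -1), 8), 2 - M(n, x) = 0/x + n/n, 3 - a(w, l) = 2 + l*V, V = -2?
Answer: 42137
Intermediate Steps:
a(w, l) = 1 + 2*l (a(w, l) = 3 - (2 + l*(-2)) = 3 - (2 - 2*l) = 3 + (-2 + 2*l) = 1 + 2*l)
M(n, x) = 1 (M(n, x) = 2 - (0/x + n/n) = 2 - (0 + 1) = 2 - 1*1 = 2 - 1 = 1)
r(W) = 1
r(181) + 42136 = 1 + 42136 = 42137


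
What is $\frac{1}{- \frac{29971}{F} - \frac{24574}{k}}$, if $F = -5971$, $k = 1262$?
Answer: $- \frac{3767701}{54453976} \approx -0.069191$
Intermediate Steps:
$\frac{1}{- \frac{29971}{F} - \frac{24574}{k}} = \frac{1}{- \frac{29971}{-5971} - \frac{24574}{1262}} = \frac{1}{\left(-29971\right) \left(- \frac{1}{5971}\right) - \frac{12287}{631}} = \frac{1}{\frac{29971}{5971} - \frac{12287}{631}} = \frac{1}{- \frac{54453976}{3767701}} = - \frac{3767701}{54453976}$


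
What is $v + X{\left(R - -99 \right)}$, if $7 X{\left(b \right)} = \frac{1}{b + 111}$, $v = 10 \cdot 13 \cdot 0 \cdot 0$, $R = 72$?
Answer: $\frac{1}{1974} \approx 0.00050659$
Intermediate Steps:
$v = 0$ ($v = 130 \cdot 0 = 0$)
$X{\left(b \right)} = \frac{1}{7 \left(111 + b\right)}$ ($X{\left(b \right)} = \frac{1}{7 \left(b + 111\right)} = \frac{1}{7 \left(111 + b\right)}$)
$v + X{\left(R - -99 \right)} = 0 + \frac{1}{7 \left(111 + \left(72 - -99\right)\right)} = 0 + \frac{1}{7 \left(111 + \left(72 + 99\right)\right)} = 0 + \frac{1}{7 \left(111 + 171\right)} = 0 + \frac{1}{7 \cdot 282} = 0 + \frac{1}{7} \cdot \frac{1}{282} = 0 + \frac{1}{1974} = \frac{1}{1974}$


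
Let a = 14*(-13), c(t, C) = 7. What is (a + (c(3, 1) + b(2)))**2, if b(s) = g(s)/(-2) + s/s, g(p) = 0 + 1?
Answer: 121801/4 ≈ 30450.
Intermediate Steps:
g(p) = 1
a = -182
b(s) = 1/2 (b(s) = 1/(-2) + s/s = 1*(-1/2) + 1 = -1/2 + 1 = 1/2)
(a + (c(3, 1) + b(2)))**2 = (-182 + (7 + 1/2))**2 = (-182 + 15/2)**2 = (-349/2)**2 = 121801/4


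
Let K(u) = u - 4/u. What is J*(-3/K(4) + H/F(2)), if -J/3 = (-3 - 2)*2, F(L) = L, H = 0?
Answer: -30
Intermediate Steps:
J = 30 (J = -3*(-3 - 2)*2 = -(-15)*2 = -3*(-10) = 30)
J*(-3/K(4) + H/F(2)) = 30*(-3/(4 - 4/4) + 0/2) = 30*(-3/(4 - 4*¼) + 0*(½)) = 30*(-3/(4 - 1) + 0) = 30*(-3/3 + 0) = 30*(-3*⅓ + 0) = 30*(-1 + 0) = 30*(-1) = -30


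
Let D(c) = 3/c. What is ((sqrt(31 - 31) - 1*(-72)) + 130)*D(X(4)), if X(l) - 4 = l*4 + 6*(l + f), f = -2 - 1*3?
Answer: 303/7 ≈ 43.286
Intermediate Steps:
f = -5 (f = -2 - 3 = -5)
X(l) = -26 + 10*l (X(l) = 4 + (l*4 + 6*(l - 5)) = 4 + (4*l + 6*(-5 + l)) = 4 + (4*l + (-30 + 6*l)) = 4 + (-30 + 10*l) = -26 + 10*l)
((sqrt(31 - 31) - 1*(-72)) + 130)*D(X(4)) = ((sqrt(31 - 31) - 1*(-72)) + 130)*(3/(-26 + 10*4)) = ((sqrt(0) + 72) + 130)*(3/(-26 + 40)) = ((0 + 72) + 130)*(3/14) = (72 + 130)*(3*(1/14)) = 202*(3/14) = 303/7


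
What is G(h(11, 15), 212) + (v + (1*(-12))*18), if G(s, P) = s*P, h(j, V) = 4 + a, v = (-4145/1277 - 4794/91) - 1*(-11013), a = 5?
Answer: 1469910802/116207 ≈ 12649.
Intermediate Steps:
v = 1273288558/116207 (v = (-4145*1/1277 - 4794*1/91) + 11013 = (-4145/1277 - 4794/91) + 11013 = -6499133/116207 + 11013 = 1273288558/116207 ≈ 10957.)
h(j, V) = 9 (h(j, V) = 4 + 5 = 9)
G(s, P) = P*s
G(h(11, 15), 212) + (v + (1*(-12))*18) = 212*9 + (1273288558/116207 + (1*(-12))*18) = 1908 + (1273288558/116207 - 12*18) = 1908 + (1273288558/116207 - 216) = 1908 + 1248187846/116207 = 1469910802/116207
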